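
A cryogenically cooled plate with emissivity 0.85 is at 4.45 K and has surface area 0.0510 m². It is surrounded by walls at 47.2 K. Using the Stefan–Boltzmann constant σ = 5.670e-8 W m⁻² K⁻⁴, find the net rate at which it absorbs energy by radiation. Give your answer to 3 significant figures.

Net gain ≈ 0.0122 W

Area A = 0.0510 m².
Net radiated power P_net = εσA(T⁴ − T₀⁴) = 0.85×5.670×10⁻⁸×0.0510×(4.45⁴ − 47.2⁴).
T⁴ − T₀⁴ = 392.139 − 4.96327×10⁶ = -4.96288×10⁶ K⁴, so P_net = -0.0122 W — negative, meaning a net gain of 0.0122 W.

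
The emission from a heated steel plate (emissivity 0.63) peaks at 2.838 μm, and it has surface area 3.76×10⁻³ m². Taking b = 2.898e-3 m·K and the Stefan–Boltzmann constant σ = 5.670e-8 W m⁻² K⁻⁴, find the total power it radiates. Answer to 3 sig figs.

Wien's law: T = b/λ_max = 2.898×10⁻³/2.838×10⁻⁶ = 1021.14 K.
Area A = 3.76×10⁻³ m².
Then P = εσAT⁴ = 0.63×5.670×10⁻⁸×3.76×10⁻³×(1021.14)⁴ = 146 W.

P ≈ 146 W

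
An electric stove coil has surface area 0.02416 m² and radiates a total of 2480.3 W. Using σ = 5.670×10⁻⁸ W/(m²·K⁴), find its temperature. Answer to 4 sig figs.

Area A = 0.02416 m².
P = σAT⁴ ⇒ T = (P/(σA))^(1/4) = (2480.3/(5.670×10⁻⁸×0.02416))^(1/4) = 1160 K.

T ≈ 1160 K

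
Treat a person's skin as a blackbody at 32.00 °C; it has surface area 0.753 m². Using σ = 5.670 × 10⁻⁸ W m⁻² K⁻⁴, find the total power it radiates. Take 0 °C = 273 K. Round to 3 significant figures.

P ≈ 369 W

T = 32.00 °C + 273 = 305.00 K.
Area A = 0.753 m².
P = σAT⁴ = 5.670×10⁻⁸ × 0.753 × (305.00)⁴ = 369 W.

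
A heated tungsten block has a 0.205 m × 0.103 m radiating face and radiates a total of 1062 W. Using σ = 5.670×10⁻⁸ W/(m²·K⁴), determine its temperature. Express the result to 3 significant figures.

T ≈ 970 K

Area A = 0.205 × 0.103 = 0.021115 m².
P = σAT⁴ ⇒ T = (P/(σA))^(1/4) = (1062/(5.670×10⁻⁸×0.021115))^(1/4) = 970 K.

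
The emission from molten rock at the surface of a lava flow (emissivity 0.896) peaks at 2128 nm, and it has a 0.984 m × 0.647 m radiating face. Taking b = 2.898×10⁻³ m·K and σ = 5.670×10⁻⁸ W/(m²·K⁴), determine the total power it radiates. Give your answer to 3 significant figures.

Wien's law: T = b/λ_max = 2.898×10⁻³/2.128×10⁻⁶ = 1361.84 K.
Area A = 0.984 × 0.647 = 0.636648 m².
Then P = εσAT⁴ = 0.896×5.670×10⁻⁸×0.636648×(1361.84)⁴ = 1.11×10⁵ W.

P ≈ 1.11×10⁵ W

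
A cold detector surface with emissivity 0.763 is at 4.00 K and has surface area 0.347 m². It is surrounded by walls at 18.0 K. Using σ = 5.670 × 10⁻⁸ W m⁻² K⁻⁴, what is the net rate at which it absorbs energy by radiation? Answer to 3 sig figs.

Net gain ≈ 1.57×10⁻³ W

Area A = 0.347 m².
Net radiated power P_net = εσA(T⁴ − T₀⁴) = 0.763×5.670×10⁻⁸×0.347×(4.00⁴ − 18.0⁴).
T⁴ − T₀⁴ = 256.000 − 1.04976×10⁵ = -1.04720×10⁵ K⁴, so P_net = -1.57×10⁻³ W — negative, meaning a net gain of 1.57×10⁻³ W.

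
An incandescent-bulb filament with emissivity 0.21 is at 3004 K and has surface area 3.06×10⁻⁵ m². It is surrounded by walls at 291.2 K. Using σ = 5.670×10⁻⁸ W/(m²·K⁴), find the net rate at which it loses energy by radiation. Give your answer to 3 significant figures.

Area A = 3.06×10⁻⁵ m².
Net radiated power P_net = εσA(T⁴ − T₀⁴) = 0.21×5.670×10⁻⁸×3.06×10⁻⁵×(3004⁴ − 291.2⁴).
T⁴ − T₀⁴ = 8.14329×10¹³ − 7.19061×10⁹ = 8.14257×10¹³ K⁴, so P_net = 29.7 W.

Net loss ≈ 29.7 W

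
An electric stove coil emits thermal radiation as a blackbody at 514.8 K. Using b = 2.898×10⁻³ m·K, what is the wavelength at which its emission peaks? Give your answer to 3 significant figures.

Wien's displacement law: λ_max = b/T = (2.898×10⁻³ m·K)/(514.8 K) = 5.629×10⁻⁶ m.
That is 5.63 μm, in the infrared range.

λ_max ≈ 5.63 μm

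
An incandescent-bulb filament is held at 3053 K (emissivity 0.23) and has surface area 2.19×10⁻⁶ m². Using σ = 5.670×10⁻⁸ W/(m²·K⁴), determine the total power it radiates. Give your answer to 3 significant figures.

P ≈ 2.48 W

Area A = 2.19×10⁻⁶ m².
P = εσAT⁴ = 0.23 × 5.670×10⁻⁸ × 2.19×10⁻⁶ × (3053)⁴ = 2.48 W.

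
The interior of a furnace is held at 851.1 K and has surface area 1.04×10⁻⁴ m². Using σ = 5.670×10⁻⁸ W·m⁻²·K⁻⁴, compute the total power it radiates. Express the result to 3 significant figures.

P ≈ 3.09 W

Area A = 1.04×10⁻⁴ m².
P = σAT⁴ = 5.670×10⁻⁸ × 1.04×10⁻⁴ × (851.1)⁴ = 3.09 W.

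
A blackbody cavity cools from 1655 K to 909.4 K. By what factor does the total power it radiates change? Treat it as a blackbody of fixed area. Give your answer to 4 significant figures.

P₂/P₁ ≈ 0.09116

P ∝ T⁴, so P₂/P₁ = (T₂/T₁)⁴ = (909.4/1655)⁴ = (0.549486)⁴ = 0.09116.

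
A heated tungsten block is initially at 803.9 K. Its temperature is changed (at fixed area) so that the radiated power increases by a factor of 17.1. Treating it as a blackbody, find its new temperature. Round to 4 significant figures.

T₂ ≈ 1635 K

P ∝ T⁴, so T₂/T₁ = (P₂/P₁)^(1/4) = (17.1)^(1/4) = 2.03352.
T₂ = 803.9 × 2.03352 = 1635 K.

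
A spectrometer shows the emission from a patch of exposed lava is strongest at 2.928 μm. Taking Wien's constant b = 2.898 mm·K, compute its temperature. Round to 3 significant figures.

Wien's law gives T = b/λ_max = (2.898×10⁻³ m·K)/(2.928×10⁻⁶ m) = 990 K.

T ≈ 990 K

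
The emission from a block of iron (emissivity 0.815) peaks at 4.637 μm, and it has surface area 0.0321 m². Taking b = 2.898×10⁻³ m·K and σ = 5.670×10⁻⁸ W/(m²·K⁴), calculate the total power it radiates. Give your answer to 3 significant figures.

Wien's law: T = b/λ_max = 2.898×10⁻³/4.637×10⁻⁶ = 624.973 K.
Area A = 0.0321 m².
Then P = εσAT⁴ = 0.815×5.670×10⁻⁸×0.0321×(624.973)⁴ = 226 W.

P ≈ 226 W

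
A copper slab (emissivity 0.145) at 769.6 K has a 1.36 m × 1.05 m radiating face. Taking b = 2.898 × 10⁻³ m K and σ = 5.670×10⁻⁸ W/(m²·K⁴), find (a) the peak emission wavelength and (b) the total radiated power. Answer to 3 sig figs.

λ_max ≈ 3.77 μm; P ≈ 4.12×10³ W

(a) λ_max = b/T = 2.898×10⁻³/769.6 = 3.766×10⁻⁶ m = 3.77 μm.
Area A = 1.36 × 1.05 = 1.428 m².
(b) P = εσAT⁴ = 0.145×5.670×10⁻⁸×1.428×(769.6)⁴ = 4.12×10³ W.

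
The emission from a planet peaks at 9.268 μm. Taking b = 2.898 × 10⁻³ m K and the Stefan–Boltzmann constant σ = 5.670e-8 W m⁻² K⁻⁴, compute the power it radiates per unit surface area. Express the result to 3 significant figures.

Wien's law: T = b/λ_max = 2.898×10⁻³/9.268×10⁻⁶ = 312.689 K.
Then I = σT⁴ = 5.670×10⁻⁸×(312.689)⁴ = 542 W/m².

I ≈ 542 W/m²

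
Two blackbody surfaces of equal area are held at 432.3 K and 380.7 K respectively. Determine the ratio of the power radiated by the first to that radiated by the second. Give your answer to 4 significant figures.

With equal areas, P₁/P₂ = (T₁/T₂)⁴ = (432.3/380.7)⁴ = 1.663.

P₁/P₂ ≈ 1.663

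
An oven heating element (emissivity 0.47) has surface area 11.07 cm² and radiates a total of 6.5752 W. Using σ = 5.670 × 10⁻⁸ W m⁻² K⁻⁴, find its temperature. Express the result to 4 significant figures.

Area A = 11.07 cm² = 1.107×10⁻³ m².
P = εσAT⁴ ⇒ T = (P/(εσA))^(1/4) = (6.5752/(0.47×5.670×10⁻⁸×1.107×10⁻³))^(1/4) = 687.1 K.

T ≈ 687.1 K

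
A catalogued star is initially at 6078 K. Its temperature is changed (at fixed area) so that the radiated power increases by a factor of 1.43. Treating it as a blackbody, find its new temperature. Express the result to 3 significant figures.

P ∝ T⁴, so T₂/T₁ = (P₂/P₁)^(1/4) = (1.43)^(1/4) = 1.09354.
T₂ = 6078 × 1.09354 = 6.65×10³ K.

T₂ ≈ 6.65×10³ K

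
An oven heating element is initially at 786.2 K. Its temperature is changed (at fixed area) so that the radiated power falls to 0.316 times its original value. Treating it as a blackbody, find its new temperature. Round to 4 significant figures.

P ∝ T⁴, so T₂/T₁ = (P₂/P₁)^(1/4) = (0.316)^(1/4) = 0.749759.
T₂ = 786.2 × 0.749759 = 589.5 K.

T₂ ≈ 589.5 K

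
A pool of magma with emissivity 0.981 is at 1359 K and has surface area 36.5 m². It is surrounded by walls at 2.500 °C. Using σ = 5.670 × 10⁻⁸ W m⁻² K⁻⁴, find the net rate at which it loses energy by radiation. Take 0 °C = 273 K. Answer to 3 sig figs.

Surroundings: T = 2.500 °C + 273 = 275.500 K.
Area A = 36.5 m².
Net radiated power P_net = εσA(T⁴ − T₀⁴) = 0.981×5.670×10⁻⁸×36.5×(1359⁴ − 275.500⁴).
T⁴ − T₀⁴ = 3.41097×10¹² − 5.76085×10⁹ = 3.40521×10¹² K⁴, so P_net = 6.91×10⁶ W.

Net loss ≈ 6.91×10⁶ W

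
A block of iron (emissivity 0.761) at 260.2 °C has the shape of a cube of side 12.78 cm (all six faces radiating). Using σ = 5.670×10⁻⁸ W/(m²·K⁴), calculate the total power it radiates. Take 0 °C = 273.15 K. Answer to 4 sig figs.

T = 260.2 °C + 273.15 = 533.35 K.
Area A = 6s² = 6×(0.1278 m)² = 0.097997 m².
P = εσAT⁴ = 0.761 × 5.670×10⁻⁸ × 0.097997 × (533.35)⁴ = 342.2 W.

P ≈ 342.2 W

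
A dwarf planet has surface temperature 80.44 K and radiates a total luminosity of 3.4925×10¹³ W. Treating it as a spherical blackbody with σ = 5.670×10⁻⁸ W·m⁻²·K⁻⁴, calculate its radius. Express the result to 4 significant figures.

R ≈ 1.082×10⁶ m

L = 4πR²σT⁴ ⇒ R = √(L/(4πσT⁴)).
σT⁴ = 2.37395 W/m², so R = √(3.4925×10¹³/(4π×2.37395)) = 1.082×10⁶ m.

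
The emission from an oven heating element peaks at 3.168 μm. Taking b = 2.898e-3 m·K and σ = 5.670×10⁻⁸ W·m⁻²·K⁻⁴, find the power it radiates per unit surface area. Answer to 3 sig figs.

I ≈ 3.97×10⁴ W/m²

Wien's law: T = b/λ_max = 2.898×10⁻³/3.168×10⁻⁶ = 914.773 K.
Then I = σT⁴ = 5.670×10⁻⁸×(914.773)⁴ = 3.97×10⁴ W/m².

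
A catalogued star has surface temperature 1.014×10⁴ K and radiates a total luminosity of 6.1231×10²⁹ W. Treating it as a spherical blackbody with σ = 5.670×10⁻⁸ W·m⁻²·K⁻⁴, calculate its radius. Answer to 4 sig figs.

L = 4πR²σT⁴ ⇒ R = √(L/(4πσT⁴)).
σT⁴ = 5.99425×10⁸ W/m², so R = √(6.1231×10²⁹/(4π×5.99425×10⁸)) = 9.016×10⁹ m.

R ≈ 9.016×10⁹ m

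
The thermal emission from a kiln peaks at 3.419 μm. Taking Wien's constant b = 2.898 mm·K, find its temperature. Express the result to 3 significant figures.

Wien's law gives T = b/λ_max = (2.898×10⁻³ m·K)/(3.419×10⁻⁶ m) = 848 K.

T ≈ 848 K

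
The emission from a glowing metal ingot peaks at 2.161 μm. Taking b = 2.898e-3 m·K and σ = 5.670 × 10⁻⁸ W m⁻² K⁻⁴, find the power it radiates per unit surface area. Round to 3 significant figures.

Wien's law: T = b/λ_max = 2.898×10⁻³/2.161×10⁻⁶ = 1341.05 K.
Then I = σT⁴ = 5.670×10⁻⁸×(1341.05)⁴ = 1.83×10⁵ W/m².

I ≈ 1.83×10⁵ W/m²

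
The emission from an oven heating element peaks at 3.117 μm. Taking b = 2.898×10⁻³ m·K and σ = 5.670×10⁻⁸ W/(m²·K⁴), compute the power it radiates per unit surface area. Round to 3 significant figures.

Wien's law: T = b/λ_max = 2.898×10⁻³/3.117×10⁻⁶ = 929.740 K.
Then I = σT⁴ = 5.670×10⁻⁸×(929.740)⁴ = 4.24×10⁴ W/m².

I ≈ 4.24×10⁴ W/m²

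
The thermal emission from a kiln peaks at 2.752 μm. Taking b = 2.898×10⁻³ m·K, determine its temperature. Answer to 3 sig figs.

T ≈ 1.05×10³ K

Wien's law gives T = b/λ_max = (2.898×10⁻³ m·K)/(2.752×10⁻⁶ m) = 1.05×10³ K.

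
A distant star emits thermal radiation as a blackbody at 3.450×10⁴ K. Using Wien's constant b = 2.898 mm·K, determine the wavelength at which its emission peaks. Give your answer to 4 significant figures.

Wien's displacement law: λ_max = b/T = (2.898×10⁻³ m·K)/(3.450×10⁴ K) = 8.4000×10⁻⁸ m.
That is 84.00 nm, in the ultraviolet range.

λ_max ≈ 84.00 nm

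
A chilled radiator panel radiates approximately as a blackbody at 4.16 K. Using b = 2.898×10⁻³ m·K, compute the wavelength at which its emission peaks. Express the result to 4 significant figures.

Wien's displacement law: λ_max = b/T = (2.898×10⁻³ m·K)/(4.16 K) = 6.9663×10⁻⁴ m.
That is 0.6966 mm, in the infrared range.

λ_max ≈ 0.6966 mm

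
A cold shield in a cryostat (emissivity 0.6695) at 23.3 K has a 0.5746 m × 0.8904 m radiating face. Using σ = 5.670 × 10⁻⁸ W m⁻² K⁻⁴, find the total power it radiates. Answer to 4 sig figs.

P ≈ 5.724×10⁻³ W

Area A = 0.5746 × 0.8904 = 0.511624 m².
P = εσAT⁴ = 0.6695 × 5.670×10⁻⁸ × 0.511624 × (23.3)⁴ = 5.724×10⁻³ W.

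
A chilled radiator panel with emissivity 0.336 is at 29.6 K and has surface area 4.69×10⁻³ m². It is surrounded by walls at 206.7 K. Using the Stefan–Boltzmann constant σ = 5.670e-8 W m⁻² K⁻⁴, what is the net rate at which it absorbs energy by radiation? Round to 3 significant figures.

Area A = 4.69×10⁻³ m².
Net radiated power P_net = εσA(T⁴ − T₀⁴) = 0.336×5.670×10⁻⁸×4.69×10⁻³×(29.6⁴ − 206.7⁴).
T⁴ − T₀⁴ = 7.67656×10⁵ − 1.82542×10⁹ = -1.82465×10⁹ K⁴, so P_net = -0.163 W — negative, meaning a net gain of 0.163 W.

Net gain ≈ 0.163 W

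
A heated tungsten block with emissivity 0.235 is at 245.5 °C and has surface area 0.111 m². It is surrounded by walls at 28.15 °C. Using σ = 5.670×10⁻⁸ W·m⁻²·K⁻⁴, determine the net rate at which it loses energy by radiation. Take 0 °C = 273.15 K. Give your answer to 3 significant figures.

T = 245.5 °C + 273.15 = 518.65 K.
Surroundings: T = 28.15 °C + 273.15 = 301.30 K.
Area A = 0.111 m².
Net radiated power P_net = εσA(T⁴ − T₀⁴) = 0.235×5.670×10⁻⁸×0.111×(518.65⁴ − 301.30⁴).
T⁴ − T₀⁴ = 7.23598×10¹⁰ − 8.24132×10⁹ = 6.41185×10¹⁰ K⁴, so P_net = 94.8 W.

Net loss ≈ 94.8 W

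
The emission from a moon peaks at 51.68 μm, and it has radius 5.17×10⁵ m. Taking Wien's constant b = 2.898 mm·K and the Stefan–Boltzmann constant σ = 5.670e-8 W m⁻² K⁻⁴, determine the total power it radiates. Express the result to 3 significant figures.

Wien's law: T = b/λ_max = 2.898×10⁻³/5.168×10⁻⁵ = 56.0759 K.
Surface area A = 4πR² = 4π(5.17×10⁵ m)² = 3.35885×10¹² m².
Then P = σAT⁴ = 5.670×10⁻⁸×3.35885×10¹²×(56.0759)⁴ = 1.88×10¹² W.

P ≈ 1.88×10¹² W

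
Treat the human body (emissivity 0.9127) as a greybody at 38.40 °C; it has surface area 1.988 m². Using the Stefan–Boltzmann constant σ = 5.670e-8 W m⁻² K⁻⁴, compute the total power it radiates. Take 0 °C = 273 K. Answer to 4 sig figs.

P ≈ 967.4 W

T = 38.40 °C + 273 = 311.40 K.
Area A = 1.988 m².
P = εσAT⁴ = 0.9127 × 5.670×10⁻⁸ × 1.988 × (311.40)⁴ = 967.4 W.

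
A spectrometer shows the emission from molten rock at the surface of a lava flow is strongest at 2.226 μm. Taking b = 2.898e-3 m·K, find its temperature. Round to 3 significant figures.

Wien's law gives T = b/λ_max = (2.898×10⁻³ m·K)/(2.226×10⁻⁶ m) = 1.30×10³ K.

T ≈ 1.30×10³ K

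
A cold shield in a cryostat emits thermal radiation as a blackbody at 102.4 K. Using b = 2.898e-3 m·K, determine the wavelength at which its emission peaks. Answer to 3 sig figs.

λ_max ≈ 28.3 μm

Wien's displacement law: λ_max = b/T = (2.898×10⁻³ m·K)/(102.4 K) = 2.830×10⁻⁵ m.
That is 28.3 μm, in the infrared range.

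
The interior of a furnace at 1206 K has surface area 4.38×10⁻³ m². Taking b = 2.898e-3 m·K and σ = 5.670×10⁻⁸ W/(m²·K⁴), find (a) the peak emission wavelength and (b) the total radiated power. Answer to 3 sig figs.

λ_max ≈ 2.40×10³ nm; P ≈ 525 W

(a) λ_max = b/T = 2.898×10⁻³/1206 = 2.403×10⁻⁶ m = 2.40×10³ nm.
Area A = 4.38×10⁻³ m².
(b) P = σAT⁴ = 5.670×10⁻⁸×4.38×10⁻³×(1206)⁴ = 525 W.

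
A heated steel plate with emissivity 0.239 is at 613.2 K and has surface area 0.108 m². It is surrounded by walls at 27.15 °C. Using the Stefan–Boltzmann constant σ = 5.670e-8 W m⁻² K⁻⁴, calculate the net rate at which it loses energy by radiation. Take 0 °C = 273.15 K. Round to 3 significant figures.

Surroundings: T = 27.15 °C + 273.15 = 300.30 K.
Area A = 0.108 m².
Net radiated power P_net = εσA(T⁴ − T₀⁴) = 0.239×5.670×10⁻⁸×0.108×(613.2⁴ − 300.30⁴).
T⁴ − T₀⁴ = 1.41387×10¹¹ − 8.13245×10⁹ = 1.33255×10¹¹ K⁴, so P_net = 195 W.

Net loss ≈ 195 W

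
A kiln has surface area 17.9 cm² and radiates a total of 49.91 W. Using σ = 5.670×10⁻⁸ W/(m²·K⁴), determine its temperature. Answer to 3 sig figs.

Area A = 17.9 cm² = 1.79×10⁻³ m².
P = σAT⁴ ⇒ T = (P/(σA))^(1/4) = (49.91/(5.670×10⁻⁸×1.79×10⁻³))^(1/4) = 837 K.

T ≈ 837 K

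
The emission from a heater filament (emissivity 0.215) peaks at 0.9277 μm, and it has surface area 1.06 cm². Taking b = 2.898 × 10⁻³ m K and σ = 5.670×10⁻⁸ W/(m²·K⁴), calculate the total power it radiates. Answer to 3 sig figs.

Wien's law: T = b/λ_max = 2.898×10⁻³/9.277×10⁻⁷ = 3123.85 K.
Area A = 1.06 cm² = 1.06×10⁻⁴ m².
Then P = εσAT⁴ = 0.215×5.670×10⁻⁸×1.06×10⁻⁴×(3123.85)⁴ = 123 W.

P ≈ 123 W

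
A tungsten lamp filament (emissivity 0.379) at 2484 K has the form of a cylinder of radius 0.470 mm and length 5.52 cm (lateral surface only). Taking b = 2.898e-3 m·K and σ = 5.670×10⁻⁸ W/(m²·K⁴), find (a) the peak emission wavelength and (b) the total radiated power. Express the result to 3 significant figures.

(a) λ_max = b/T = 2.898×10⁻³/2484 = 1.167×10⁻⁶ m = 1.17×10³ nm.
Lateral area A = 2πrL = 2π×4.70×10⁻⁴×0.0552 = 1.63011×10⁻⁴ m².
(b) P = εσAT⁴ = 0.379×5.670×10⁻⁸×1.63011×10⁻⁴×(2484)⁴ = 133 W.

λ_max ≈ 1.17×10³ nm; P ≈ 133 W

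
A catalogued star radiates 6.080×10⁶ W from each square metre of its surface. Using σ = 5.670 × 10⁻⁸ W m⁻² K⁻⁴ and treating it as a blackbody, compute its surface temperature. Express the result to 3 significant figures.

I = σT⁴, so T = (I/σ)^(1/4) = (6.080×10⁶/(5.670×10⁻⁸))^(1/4) = 3.22×10³ K.

T ≈ 3.22×10³ K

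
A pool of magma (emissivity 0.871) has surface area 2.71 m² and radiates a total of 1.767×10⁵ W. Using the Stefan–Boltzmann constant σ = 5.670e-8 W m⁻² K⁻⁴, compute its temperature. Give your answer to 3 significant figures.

T ≈ 1.07×10³ K

Area A = 2.71 m².
P = εσAT⁴ ⇒ T = (P/(εσA))^(1/4) = (1.767×10⁵/(0.871×5.670×10⁻⁸×2.71))^(1/4) = 1.07×10³ K.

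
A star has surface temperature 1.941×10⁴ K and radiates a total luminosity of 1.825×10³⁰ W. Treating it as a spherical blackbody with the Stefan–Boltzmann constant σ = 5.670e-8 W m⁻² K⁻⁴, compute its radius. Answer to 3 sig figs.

L = 4πR²σT⁴ ⇒ R = √(L/(4πσT⁴)).
σT⁴ = 8.04795×10⁹ W/m², so R = √(1.825×10³⁰/(4π×8.04795×10⁹)) = 4.25×10⁹ m.

R ≈ 4.25×10⁹ m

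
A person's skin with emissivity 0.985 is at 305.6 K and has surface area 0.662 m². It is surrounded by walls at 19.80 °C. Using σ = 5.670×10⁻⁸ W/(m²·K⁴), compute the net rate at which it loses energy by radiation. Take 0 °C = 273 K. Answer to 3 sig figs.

Surroundings: T = 19.80 °C + 273 = 292.80 K.
Area A = 0.662 m².
Net radiated power P_net = εσA(T⁴ − T₀⁴) = 0.985×5.670×10⁻⁸×0.662×(305.6⁴ − 292.80⁴).
T⁴ − T₀⁴ = 8.72195×10⁹ − 7.34995×10⁹ = 1.37200×10⁹ K⁴, so P_net = 50.7 W.

Net loss ≈ 50.7 W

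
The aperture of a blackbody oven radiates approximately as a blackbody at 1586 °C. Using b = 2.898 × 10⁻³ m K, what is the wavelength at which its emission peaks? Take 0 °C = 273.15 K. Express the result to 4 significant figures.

λ_max ≈ 1559 nm

T = 1586 °C + 273.15 = 1859.15 K.
Wien's displacement law: λ_max = b/T = (2.898×10⁻³ m·K)/(1859.15 K) = 1.5588×10⁻⁶ m.
That is 1559 nm, in the infrared range.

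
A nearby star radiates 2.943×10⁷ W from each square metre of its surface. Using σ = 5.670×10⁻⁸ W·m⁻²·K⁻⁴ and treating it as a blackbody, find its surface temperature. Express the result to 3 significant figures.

T ≈ 4.77×10³ K

I = σT⁴, so T = (I/σ)^(1/4) = (2.943×10⁷/(5.670×10⁻⁸))^(1/4) = 4.77×10³ K.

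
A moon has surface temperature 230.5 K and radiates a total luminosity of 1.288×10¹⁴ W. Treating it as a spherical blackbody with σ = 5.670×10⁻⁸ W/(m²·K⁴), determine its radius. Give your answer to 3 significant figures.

R ≈ 2.53×10⁵ m

L = 4πR²σT⁴ ⇒ R = √(L/(4πσT⁴)).
σT⁴ = 160.054 W/m², so R = √(1.288×10¹⁴/(4π×160.054)) = 2.53×10⁵ m.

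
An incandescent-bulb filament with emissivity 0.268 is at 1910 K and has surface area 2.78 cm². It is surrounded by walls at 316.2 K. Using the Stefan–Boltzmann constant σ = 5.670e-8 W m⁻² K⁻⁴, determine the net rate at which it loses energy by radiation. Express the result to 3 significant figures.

Net loss ≈ 56.2 W

Area A = 2.78 cm² = 2.78×10⁻⁴ m².
Net radiated power P_net = εσA(T⁴ − T₀⁴) = 0.268×5.670×10⁻⁸×2.78×10⁻⁴×(1910⁴ − 316.2⁴).
T⁴ − T₀⁴ = 1.33086×10¹³ − 9.99649×10⁹ = 1.32986×10¹³ K⁴, so P_net = 56.2 W.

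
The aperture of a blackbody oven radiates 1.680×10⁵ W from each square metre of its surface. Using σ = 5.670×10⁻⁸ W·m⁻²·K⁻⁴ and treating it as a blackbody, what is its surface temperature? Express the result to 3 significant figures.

T ≈ 1.31×10³ K

I = σT⁴, so T = (I/σ)^(1/4) = (1.680×10⁵/(5.670×10⁻⁸))^(1/4) = 1.31×10³ K.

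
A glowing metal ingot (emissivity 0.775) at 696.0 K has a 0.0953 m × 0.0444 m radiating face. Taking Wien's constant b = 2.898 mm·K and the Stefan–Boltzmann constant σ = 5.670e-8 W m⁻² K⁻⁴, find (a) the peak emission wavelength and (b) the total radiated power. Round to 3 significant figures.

(a) λ_max = b/T = 2.898×10⁻³/696.0 = 4.164×10⁻⁶ m = 4.16 μm.
Area A = 0.0953 × 0.0444 = 4.23132×10⁻³ m².
(b) P = εσAT⁴ = 0.775×5.670×10⁻⁸×4.23132×10⁻³×(696.0)⁴ = 43.6 W.

λ_max ≈ 4.16 μm; P ≈ 43.6 W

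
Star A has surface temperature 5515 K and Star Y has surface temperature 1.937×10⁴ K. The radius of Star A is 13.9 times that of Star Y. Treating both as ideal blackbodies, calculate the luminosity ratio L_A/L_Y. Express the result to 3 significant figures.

L ∝ R²T⁴, so L_A/L_Y = (R_A/R_Y)²(T_A/T_Y)⁴ = (13.9)² × (5515/1.937×10⁴)⁴ = 193.21 × 6.57149×10⁻³ = 1.27.

L_A/L_Y ≈ 1.27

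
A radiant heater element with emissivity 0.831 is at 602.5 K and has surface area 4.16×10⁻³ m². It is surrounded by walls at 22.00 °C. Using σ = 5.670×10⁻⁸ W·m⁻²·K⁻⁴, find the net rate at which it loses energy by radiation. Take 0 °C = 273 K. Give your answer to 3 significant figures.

Net loss ≈ 24.3 W

Surroundings: T = 22.00 °C + 273 = 295.00 K.
Area A = 4.16×10⁻³ m².
Net radiated power P_net = εσA(T⁴ − T₀⁴) = 0.831×5.670×10⁻⁸×4.16×10⁻³×(602.5⁴ − 295.00⁴).
T⁴ − T₀⁴ = 1.31774×10¹¹ − 7.57335×10⁹ = 1.24201×10¹¹ K⁴, so P_net = 24.3 W.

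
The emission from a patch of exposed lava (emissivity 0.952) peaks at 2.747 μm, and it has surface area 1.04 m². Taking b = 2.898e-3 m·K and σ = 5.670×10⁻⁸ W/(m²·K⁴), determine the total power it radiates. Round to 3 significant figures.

Wien's law: T = b/λ_max = 2.898×10⁻³/2.747×10⁻⁶ = 1054.97 K.
Area A = 1.04 m².
Then P = εσAT⁴ = 0.952×5.670×10⁻⁸×1.04×(1054.97)⁴ = 6.95×10⁴ W.

P ≈ 6.95×10⁴ W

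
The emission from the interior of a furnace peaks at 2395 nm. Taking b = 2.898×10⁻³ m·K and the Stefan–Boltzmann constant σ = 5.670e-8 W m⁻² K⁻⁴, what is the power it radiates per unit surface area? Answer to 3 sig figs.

Wien's law: T = b/λ_max = 2.898×10⁻³/2.395×10⁻⁶ = 1210.02 K.
Then I = σT⁴ = 5.670×10⁻⁸×(1210.02)⁴ = 1.22×10⁵ W/m².

I ≈ 1.22×10⁵ W/m²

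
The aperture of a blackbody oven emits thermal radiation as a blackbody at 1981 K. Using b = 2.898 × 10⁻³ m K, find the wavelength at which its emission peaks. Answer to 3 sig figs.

λ_max ≈ 1.46 μm

Wien's displacement law: λ_max = b/T = (2.898×10⁻³ m·K)/(1981 K) = 1.463×10⁻⁶ m.
That is 1.46 μm, in the infrared range.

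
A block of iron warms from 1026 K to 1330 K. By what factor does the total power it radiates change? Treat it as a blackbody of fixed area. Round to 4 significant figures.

P ∝ T⁴, so P₂/P₁ = (T₂/T₁)⁴ = (1330/1026)⁴ = (1.29630)⁴ = 2.824.

P₂/P₁ ≈ 2.824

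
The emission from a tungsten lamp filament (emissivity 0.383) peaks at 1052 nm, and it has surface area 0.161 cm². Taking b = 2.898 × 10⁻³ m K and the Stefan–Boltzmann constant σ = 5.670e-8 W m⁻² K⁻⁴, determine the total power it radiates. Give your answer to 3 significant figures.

Wien's law: T = b/λ_max = 2.898×10⁻³/1.052×10⁻⁶ = 2754.75 K.
Area A = 0.161 cm² = 1.61×10⁻⁵ m².
Then P = εσAT⁴ = 0.383×5.670×10⁻⁸×1.61×10⁻⁵×(2754.75)⁴ = 20.1 W.

P ≈ 20.1 W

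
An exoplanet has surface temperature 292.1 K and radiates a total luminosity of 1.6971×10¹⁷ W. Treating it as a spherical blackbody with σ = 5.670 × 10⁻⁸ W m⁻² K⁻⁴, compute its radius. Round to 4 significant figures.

L = 4πR²σT⁴ ⇒ R = √(L/(4πσT⁴)).
σT⁴ = 412.771 W/m², so R = √(1.6971×10¹⁷/(4π×412.771)) = 5.720×10⁶ m.

R ≈ 5.720×10⁶ m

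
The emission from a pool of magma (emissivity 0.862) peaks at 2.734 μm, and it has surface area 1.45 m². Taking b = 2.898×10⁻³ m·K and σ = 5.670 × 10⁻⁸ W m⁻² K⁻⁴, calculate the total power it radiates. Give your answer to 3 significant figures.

Wien's law: T = b/λ_max = 2.898×10⁻³/2.734×10⁻⁶ = 1059.99 K.
Area A = 1.45 m².
Then P = εσAT⁴ = 0.862×5.670×10⁻⁸×1.45×(1059.99)⁴ = 8.95×10⁴ W.

P ≈ 8.95×10⁴ W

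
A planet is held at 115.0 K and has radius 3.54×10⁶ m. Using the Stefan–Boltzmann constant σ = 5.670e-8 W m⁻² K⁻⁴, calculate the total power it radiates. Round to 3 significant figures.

Surface area A = 4πR² = 4π(3.54×10⁶ m)² = 1.57477×10¹⁴ m².
P = σAT⁴ = 5.670×10⁻⁸ × 1.57477×10¹⁴ × (115.0)⁴ = 1.56×10¹⁵ W.

P ≈ 1.56×10¹⁵ W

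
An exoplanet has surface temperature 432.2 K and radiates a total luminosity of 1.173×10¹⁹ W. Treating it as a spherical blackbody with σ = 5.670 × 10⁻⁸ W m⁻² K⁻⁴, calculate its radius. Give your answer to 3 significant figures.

R ≈ 2.17×10⁷ m

L = 4πR²σT⁴ ⇒ R = √(L/(4πσT⁴)).
σT⁴ = 1978.44 W/m², so R = √(1.173×10¹⁹/(4π×1978.44)) = 2.17×10⁷ m.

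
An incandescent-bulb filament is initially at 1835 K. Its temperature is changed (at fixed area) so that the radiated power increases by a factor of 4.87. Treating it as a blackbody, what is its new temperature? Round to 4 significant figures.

P ∝ T⁴, so T₂/T₁ = (P₂/P₁)^(1/4) = (4.87)^(1/4) = 1.48553.
T₂ = 1835 × 1.48553 = 2726 K.

T₂ ≈ 2726 K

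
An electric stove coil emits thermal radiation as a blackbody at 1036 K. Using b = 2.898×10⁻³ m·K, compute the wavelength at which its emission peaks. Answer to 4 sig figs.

Wien's displacement law: λ_max = b/T = (2.898×10⁻³ m·K)/(1036 K) = 2.7973×10⁻⁶ m.
That is 2797 nm, in the infrared range.

λ_max ≈ 2797 nm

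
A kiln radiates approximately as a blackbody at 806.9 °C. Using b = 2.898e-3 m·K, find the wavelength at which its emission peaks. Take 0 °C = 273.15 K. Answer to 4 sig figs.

λ_max ≈ 2.683 μm

T = 806.9 °C + 273.15 = 1080.05 K.
Wien's displacement law: λ_max = b/T = (2.898×10⁻³ m·K)/(1080.05 K) = 2.6832×10⁻⁶ m.
That is 2.683 μm, in the infrared range.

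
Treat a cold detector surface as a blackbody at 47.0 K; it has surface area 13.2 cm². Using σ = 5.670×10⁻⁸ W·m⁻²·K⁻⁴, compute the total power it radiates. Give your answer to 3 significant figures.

Area A = 13.2 cm² = 1.32×10⁻³ m².
P = σAT⁴ = 5.670×10⁻⁸ × 1.32×10⁻³ × (47.0)⁴ = 3.65×10⁻⁴ W.

P ≈ 3.65×10⁻⁴ W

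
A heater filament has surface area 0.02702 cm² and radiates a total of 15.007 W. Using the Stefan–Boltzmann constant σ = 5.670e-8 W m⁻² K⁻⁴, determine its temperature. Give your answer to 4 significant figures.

T ≈ 3146 K

Area A = 0.02702 cm² = 2.702×10⁻⁶ m².
P = σAT⁴ ⇒ T = (P/(σA))^(1/4) = (15.007/(5.670×10⁻⁸×2.702×10⁻⁶))^(1/4) = 3146 K.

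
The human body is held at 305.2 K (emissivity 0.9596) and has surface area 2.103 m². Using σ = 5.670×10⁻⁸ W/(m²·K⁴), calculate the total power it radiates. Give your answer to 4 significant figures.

Area A = 2.103 m².
P = εσAT⁴ = 0.9596 × 5.670×10⁻⁸ × 2.103 × (305.2)⁴ = 992.8 W.

P ≈ 992.8 W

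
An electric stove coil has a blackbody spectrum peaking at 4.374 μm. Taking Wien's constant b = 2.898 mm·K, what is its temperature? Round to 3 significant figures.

Wien's law gives T = b/λ_max = (2.898×10⁻³ m·K)/(4.374×10⁻⁶ m) = 663 K.

T ≈ 663 K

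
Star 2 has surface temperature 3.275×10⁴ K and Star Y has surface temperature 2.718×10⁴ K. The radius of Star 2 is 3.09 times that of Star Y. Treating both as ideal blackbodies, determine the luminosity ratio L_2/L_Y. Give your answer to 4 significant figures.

L ∝ R²T⁴, so L_2/L_Y = (R_2/R_Y)²(T_2/T_Y)⁴ = (3.09)² × (3.275×10⁴/2.718×10⁴)⁴ = 9.5481 × 2.10789 = 20.13.

L_2/L_Y ≈ 20.13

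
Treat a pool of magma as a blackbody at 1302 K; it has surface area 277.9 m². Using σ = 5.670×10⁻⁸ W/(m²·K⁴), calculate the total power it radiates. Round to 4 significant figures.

P ≈ 4.528×10⁷ W

Area A = 277.9 m².
P = σAT⁴ = 5.670×10⁻⁸ × 277.9 × (1302)⁴ = 4.528×10⁷ W.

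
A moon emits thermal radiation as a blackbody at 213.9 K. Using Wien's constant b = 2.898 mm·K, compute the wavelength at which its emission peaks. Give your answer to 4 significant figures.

λ_max ≈ 13.55 μm

Wien's displacement law: λ_max = b/T = (2.898×10⁻³ m·K)/(213.9 K) = 1.3548×10⁻⁵ m.
That is 13.55 μm, in the infrared range.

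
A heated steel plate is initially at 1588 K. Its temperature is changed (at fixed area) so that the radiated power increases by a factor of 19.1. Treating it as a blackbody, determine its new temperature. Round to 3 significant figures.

T₂ ≈ 3.32×10³ K

P ∝ T⁴, so T₂/T₁ = (P₂/P₁)^(1/4) = (19.1)^(1/4) = 2.09054.
T₂ = 1588 × 2.09054 = 3.32×10³ K.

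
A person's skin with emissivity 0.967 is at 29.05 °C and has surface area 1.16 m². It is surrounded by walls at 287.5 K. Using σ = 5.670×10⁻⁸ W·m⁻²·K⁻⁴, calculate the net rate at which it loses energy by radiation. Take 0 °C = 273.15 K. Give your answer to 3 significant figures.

T = 29.05 °C + 273.15 = 302.20 K.
Area A = 1.16 m².
Net radiated power P_net = εσA(T⁴ − T₀⁴) = 0.967×5.670×10⁻⁸×1.16×(302.20⁴ − 287.5⁴).
T⁴ − T₀⁴ = 8.34023×10⁹ − 6.83206×10⁹ = 1.50817×10⁹ K⁴, so P_net = 95.9 W.

Net loss ≈ 95.9 W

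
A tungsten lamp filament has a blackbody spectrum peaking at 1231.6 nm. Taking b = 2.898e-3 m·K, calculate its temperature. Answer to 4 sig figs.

T ≈ 2353 K

Wien's law gives T = b/λ_max = (2.898×10⁻³ m·K)/(1.2316×10⁻⁶ m) = 2353 K.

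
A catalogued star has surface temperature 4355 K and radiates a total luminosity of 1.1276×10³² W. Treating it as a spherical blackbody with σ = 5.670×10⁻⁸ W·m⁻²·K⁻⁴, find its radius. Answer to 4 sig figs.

L = 4πR²σT⁴ ⇒ R = √(L/(4πσT⁴)).
σT⁴ = 2.03956×10⁷ W/m², so R = √(1.1276×10³²/(4π×2.03956×10⁷)) = 6.633×10¹¹ m.

R ≈ 6.633×10¹¹ m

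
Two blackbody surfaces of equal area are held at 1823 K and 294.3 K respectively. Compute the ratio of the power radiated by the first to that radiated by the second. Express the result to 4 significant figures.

P₁/P₂ ≈ 1472

With equal areas, P₁/P₂ = (T₁/T₂)⁴ = (1823/294.3)⁴ = 1472.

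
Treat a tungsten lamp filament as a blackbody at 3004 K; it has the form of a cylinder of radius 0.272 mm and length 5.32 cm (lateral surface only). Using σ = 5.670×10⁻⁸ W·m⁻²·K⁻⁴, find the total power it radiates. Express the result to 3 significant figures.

P ≈ 420 W

Lateral area A = 2πrL = 2π×2.72×10⁻⁴×0.0532 = 9.09202×10⁻⁵ m².
P = σAT⁴ = 5.670×10⁻⁸ × 9.09202×10⁻⁵ × (3004)⁴ = 420 W.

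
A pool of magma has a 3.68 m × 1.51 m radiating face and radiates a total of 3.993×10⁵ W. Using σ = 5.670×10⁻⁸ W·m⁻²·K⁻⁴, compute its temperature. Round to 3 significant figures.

Area A = 3.68 × 1.51 = 5.5568 m².
P = σAT⁴ ⇒ T = (P/(σA))^(1/4) = (3.993×10⁵/(5.670×10⁻⁸×5.5568))^(1/4) = 1.06×10³ K.

T ≈ 1.06×10³ K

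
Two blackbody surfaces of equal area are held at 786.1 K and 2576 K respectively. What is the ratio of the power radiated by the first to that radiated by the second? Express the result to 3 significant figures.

P₁/P₂ ≈ 8.67×10⁻³

With equal areas, P₁/P₂ = (T₁/T₂)⁴ = (786.1/2576)⁴ = 8.67×10⁻³.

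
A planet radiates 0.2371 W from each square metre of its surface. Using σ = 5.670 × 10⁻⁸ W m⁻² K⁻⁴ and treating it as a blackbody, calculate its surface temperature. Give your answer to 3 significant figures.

T ≈ 45.2 K

I = σT⁴, so T = (I/σ)^(1/4) = (0.2371/(5.670×10⁻⁸))^(1/4) = 45.2 K.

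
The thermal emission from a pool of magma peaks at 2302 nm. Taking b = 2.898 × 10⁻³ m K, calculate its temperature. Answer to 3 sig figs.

Wien's law gives T = b/λ_max = (2.898×10⁻³ m·K)/(2.302×10⁻⁶ m) = 1.26×10³ K.

T ≈ 1.26×10³ K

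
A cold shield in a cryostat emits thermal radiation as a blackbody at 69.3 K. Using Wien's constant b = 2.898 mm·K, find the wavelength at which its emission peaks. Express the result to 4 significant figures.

Wien's displacement law: λ_max = b/T = (2.898×10⁻³ m·K)/(69.3 K) = 4.1818×10⁻⁵ m.
That is 41.82 μm, in the infrared range.

λ_max ≈ 41.82 μm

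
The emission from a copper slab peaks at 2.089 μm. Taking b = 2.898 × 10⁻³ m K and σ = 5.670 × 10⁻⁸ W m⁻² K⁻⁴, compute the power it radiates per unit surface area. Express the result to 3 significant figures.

Wien's law: T = b/λ_max = 2.898×10⁻³/2.089×10⁻⁶ = 1387.27 K.
Then I = σT⁴ = 5.670×10⁻⁸×(1387.27)⁴ = 2.10×10⁵ W/m².

I ≈ 2.10×10⁵ W/m²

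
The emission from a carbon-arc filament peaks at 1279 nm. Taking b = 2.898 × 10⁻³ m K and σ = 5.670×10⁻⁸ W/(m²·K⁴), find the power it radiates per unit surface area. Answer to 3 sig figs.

Wien's law: T = b/λ_max = 2.898×10⁻³/1.279×10⁻⁶ = 2265.83 K.
Then I = σT⁴ = 5.670×10⁻⁸×(2265.83)⁴ = 1.49×10⁶ W/m².

I ≈ 1.49×10⁶ W/m²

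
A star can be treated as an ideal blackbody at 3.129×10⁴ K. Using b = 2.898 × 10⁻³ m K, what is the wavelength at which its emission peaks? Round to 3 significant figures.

Wien's displacement law: λ_max = b/T = (2.898×10⁻³ m·K)/(3.129×10⁴ K) = 9.262×10⁻⁸ m.
That is 92.6 nm, in the ultraviolet range.

λ_max ≈ 92.6 nm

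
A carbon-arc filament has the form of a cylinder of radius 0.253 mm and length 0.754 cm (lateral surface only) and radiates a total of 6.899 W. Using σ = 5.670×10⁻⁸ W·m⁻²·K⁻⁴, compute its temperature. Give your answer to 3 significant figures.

Lateral area A = 2πrL = 2π×2.53×10⁻⁴×7.54×10⁻³ = 1.19859×10⁻⁵ m².
P = σAT⁴ ⇒ T = (P/(σA))^(1/4) = (6.899/(5.670×10⁻⁸×1.19859×10⁻⁵))^(1/4) = 1.78×10³ K.

T ≈ 1.78×10³ K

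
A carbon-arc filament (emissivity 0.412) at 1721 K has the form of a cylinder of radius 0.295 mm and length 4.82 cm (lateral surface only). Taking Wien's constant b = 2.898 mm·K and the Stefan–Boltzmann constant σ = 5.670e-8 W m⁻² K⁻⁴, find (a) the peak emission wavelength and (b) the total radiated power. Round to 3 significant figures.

λ_max ≈ 1.68×10³ nm; P ≈ 18.3 W

(a) λ_max = b/T = 2.898×10⁻³/1721 = 1.684×10⁻⁶ m = 1.68×10³ nm.
Lateral area A = 2πrL = 2π×2.95×10⁻⁴×0.0482 = 8.93406×10⁻⁵ m².
(b) P = εσAT⁴ = 0.412×5.670×10⁻⁸×8.93406×10⁻⁵×(1721)⁴ = 18.3 W.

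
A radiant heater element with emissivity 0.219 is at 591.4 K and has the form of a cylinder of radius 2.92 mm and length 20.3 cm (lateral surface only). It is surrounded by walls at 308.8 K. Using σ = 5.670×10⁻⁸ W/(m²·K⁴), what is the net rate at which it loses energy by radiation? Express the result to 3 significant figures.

Lateral area A = 2πrL = 2π×2.92×10⁻³×0.203 = 3.72442×10⁻³ m².
Net radiated power P_net = εσA(T⁴ − T₀⁴) = 0.219×5.670×10⁻⁸×3.72442×10⁻³×(591.4⁴ − 308.8⁴).
T⁴ − T₀⁴ = 1.22328×10¹¹ − 9.09304×10⁹ = 1.13235×10¹¹ K⁴, so P_net = 5.24 W.

Net loss ≈ 5.24 W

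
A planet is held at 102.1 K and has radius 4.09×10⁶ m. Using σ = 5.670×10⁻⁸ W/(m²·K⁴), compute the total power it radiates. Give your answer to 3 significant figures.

Surface area A = 4πR² = 4π(4.09×10⁶ m)² = 2.10212×10¹⁴ m².
P = σAT⁴ = 5.670×10⁻⁸ × 2.10212×10¹⁴ × (102.1)⁴ = 1.30×10¹⁵ W.

P ≈ 1.30×10¹⁵ W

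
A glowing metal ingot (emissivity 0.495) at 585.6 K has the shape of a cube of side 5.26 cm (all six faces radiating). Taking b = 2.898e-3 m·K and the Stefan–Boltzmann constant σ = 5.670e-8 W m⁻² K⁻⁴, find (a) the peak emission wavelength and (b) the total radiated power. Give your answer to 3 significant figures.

λ_max ≈ 4.95 μm; P ≈ 54.8 W

(a) λ_max = b/T = 2.898×10⁻³/585.6 = 4.949×10⁻⁶ m = 4.95 μm.
Area A = 6s² = 6×(0.0526 m)² = 0.0166006 m².
(b) P = εσAT⁴ = 0.495×5.670×10⁻⁸×0.0166006×(585.6)⁴ = 54.8 W.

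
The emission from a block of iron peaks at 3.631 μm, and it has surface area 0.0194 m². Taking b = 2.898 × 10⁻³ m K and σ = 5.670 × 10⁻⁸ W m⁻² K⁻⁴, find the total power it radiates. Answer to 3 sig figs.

P ≈ 446 W

Wien's law: T = b/λ_max = 2.898×10⁻³/3.631×10⁻⁶ = 798.127 K.
Area A = 0.0194 m².
Then P = σAT⁴ = 5.670×10⁻⁸×0.0194×(798.127)⁴ = 446 W.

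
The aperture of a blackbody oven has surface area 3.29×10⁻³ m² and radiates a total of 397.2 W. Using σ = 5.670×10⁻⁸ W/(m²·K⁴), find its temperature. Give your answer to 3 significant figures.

T ≈ 1.21×10³ K

Area A = 3.29×10⁻³ m².
P = σAT⁴ ⇒ T = (P/(σA))^(1/4) = (397.2/(5.670×10⁻⁸×3.29×10⁻³))^(1/4) = 1.21×10³ K.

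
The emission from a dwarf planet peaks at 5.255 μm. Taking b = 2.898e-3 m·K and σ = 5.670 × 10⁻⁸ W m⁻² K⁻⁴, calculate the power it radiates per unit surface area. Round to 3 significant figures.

I ≈ 5.24×10³ W/m²

Wien's law: T = b/λ_max = 2.898×10⁻³/5.255×10⁻⁶ = 551.475 K.
Then I = σT⁴ = 5.670×10⁻⁸×(551.475)⁴ = 5.24×10³ W/m².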